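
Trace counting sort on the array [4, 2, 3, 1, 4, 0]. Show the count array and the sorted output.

Count array: [1, 1, 1, 1, 2]
(count[i] = number of elements equal to i)
Cumulative count: [1, 2, 3, 4, 6]
Sorted: [0, 1, 2, 3, 4, 4]


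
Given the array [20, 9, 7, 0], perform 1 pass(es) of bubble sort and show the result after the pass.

After pass 1: [9, 7, 0, 20] (3 swaps)
Total swaps: 3


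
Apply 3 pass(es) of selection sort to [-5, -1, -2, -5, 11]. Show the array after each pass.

Pass 1: Select minimum -5 at index 0, swap -> [-5, -1, -2, -5, 11]
Pass 2: Select minimum -5 at index 3, swap -> [-5, -5, -2, -1, 11]
Pass 3: Select minimum -2 at index 2, swap -> [-5, -5, -2, -1, 11]


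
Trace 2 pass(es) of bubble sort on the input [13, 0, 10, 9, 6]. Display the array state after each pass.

After pass 1: [0, 10, 9, 6, 13] (4 swaps)
After pass 2: [0, 9, 6, 10, 13] (2 swaps)
Total swaps: 6


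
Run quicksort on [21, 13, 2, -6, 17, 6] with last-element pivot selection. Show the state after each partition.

Partition 1: pivot=6 at index 2 -> [2, -6, 6, 13, 17, 21]
Partition 2: pivot=-6 at index 0 -> [-6, 2, 6, 13, 17, 21]
Partition 3: pivot=21 at index 5 -> [-6, 2, 6, 13, 17, 21]
Partition 4: pivot=17 at index 4 -> [-6, 2, 6, 13, 17, 21]


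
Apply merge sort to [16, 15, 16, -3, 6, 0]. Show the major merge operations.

Divide and conquer:
  Merge [15] + [16] -> [15, 16]
  Merge [16] + [15, 16] -> [15, 16, 16]
  Merge [6] + [0] -> [0, 6]
  Merge [-3] + [0, 6] -> [-3, 0, 6]
  Merge [15, 16, 16] + [-3, 0, 6] -> [-3, 0, 6, 15, 16, 16]


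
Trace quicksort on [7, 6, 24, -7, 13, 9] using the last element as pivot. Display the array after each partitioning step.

Partition 1: pivot=9 at index 3 -> [7, 6, -7, 9, 13, 24]
Partition 2: pivot=-7 at index 0 -> [-7, 6, 7, 9, 13, 24]
Partition 3: pivot=7 at index 2 -> [-7, 6, 7, 9, 13, 24]
Partition 4: pivot=24 at index 5 -> [-7, 6, 7, 9, 13, 24]


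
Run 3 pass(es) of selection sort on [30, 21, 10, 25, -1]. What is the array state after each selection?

Pass 1: Select minimum -1 at index 4, swap -> [-1, 21, 10, 25, 30]
Pass 2: Select minimum 10 at index 2, swap -> [-1, 10, 21, 25, 30]
Pass 3: Select minimum 21 at index 2, swap -> [-1, 10, 21, 25, 30]


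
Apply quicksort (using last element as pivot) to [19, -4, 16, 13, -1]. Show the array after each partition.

Partition 1: pivot=-1 at index 1 -> [-4, -1, 16, 13, 19]
Partition 2: pivot=19 at index 4 -> [-4, -1, 16, 13, 19]
Partition 3: pivot=13 at index 2 -> [-4, -1, 13, 16, 19]


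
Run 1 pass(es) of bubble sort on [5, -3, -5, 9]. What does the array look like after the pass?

After pass 1: [-3, -5, 5, 9] (2 swaps)
Total swaps: 2


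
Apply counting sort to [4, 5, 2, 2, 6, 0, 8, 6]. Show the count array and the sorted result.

Count array: [1, 0, 2, 0, 1, 1, 2, 0, 1]
(count[i] = number of elements equal to i)
Cumulative count: [1, 1, 3, 3, 4, 5, 7, 7, 8]
Sorted: [0, 2, 2, 4, 5, 6, 6, 8]


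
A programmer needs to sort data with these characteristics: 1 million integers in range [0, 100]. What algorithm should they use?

Best choice: Counting sort
Reason: O(n + k) where k=100 is small; linear time beats O(n log n)


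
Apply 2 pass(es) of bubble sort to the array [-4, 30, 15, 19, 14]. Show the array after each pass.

After pass 1: [-4, 15, 19, 14, 30] (3 swaps)
After pass 2: [-4, 15, 14, 19, 30] (1 swaps)
Total swaps: 4


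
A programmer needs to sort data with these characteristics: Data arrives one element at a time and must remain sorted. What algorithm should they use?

Best choice: Insertion sort
Reason: Insertion sort naturally handles online/streaming input by inserting each new element into sorted position


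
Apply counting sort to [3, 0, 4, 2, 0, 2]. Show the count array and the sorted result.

Count array: [2, 0, 2, 1, 1]
(count[i] = number of elements equal to i)
Cumulative count: [2, 2, 4, 5, 6]
Sorted: [0, 0, 2, 2, 3, 4]


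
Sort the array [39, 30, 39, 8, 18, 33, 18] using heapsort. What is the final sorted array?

Build heap: [39, 30, 39, 8, 18, 33, 18]
Extract 39: [39, 30, 33, 8, 18, 18, 39]
Extract 39: [33, 30, 18, 8, 18, 39, 39]
Extract 33: [30, 18, 18, 8, 33, 39, 39]
Extract 30: [18, 8, 18, 30, 33, 39, 39]
Extract 18: [18, 8, 18, 30, 33, 39, 39]
Extract 18: [8, 18, 18, 30, 33, 39, 39]


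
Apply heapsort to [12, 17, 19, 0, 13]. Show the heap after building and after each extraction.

Build heap: [19, 17, 12, 0, 13]
Extract 19: [17, 13, 12, 0, 19]
Extract 17: [13, 0, 12, 17, 19]
Extract 13: [12, 0, 13, 17, 19]
Extract 12: [0, 12, 13, 17, 19]


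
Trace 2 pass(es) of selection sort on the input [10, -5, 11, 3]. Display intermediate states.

Pass 1: Select minimum -5 at index 1, swap -> [-5, 10, 11, 3]
Pass 2: Select minimum 3 at index 3, swap -> [-5, 3, 11, 10]


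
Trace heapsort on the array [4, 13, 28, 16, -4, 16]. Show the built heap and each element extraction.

Build heap: [28, 16, 16, 13, -4, 4]
Extract 28: [16, 13, 16, 4, -4, 28]
Extract 16: [16, 13, -4, 4, 16, 28]
Extract 16: [13, 4, -4, 16, 16, 28]
Extract 13: [4, -4, 13, 16, 16, 28]
Extract 4: [-4, 4, 13, 16, 16, 28]


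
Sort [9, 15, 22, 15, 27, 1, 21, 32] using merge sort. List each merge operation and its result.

Divide and conquer:
  Merge [9] + [15] -> [9, 15]
  Merge [22] + [15] -> [15, 22]
  Merge [9, 15] + [15, 22] -> [9, 15, 15, 22]
  Merge [27] + [1] -> [1, 27]
  Merge [21] + [32] -> [21, 32]
  Merge [1, 27] + [21, 32] -> [1, 21, 27, 32]
  Merge [9, 15, 15, 22] + [1, 21, 27, 32] -> [1, 9, 15, 15, 21, 22, 27, 32]


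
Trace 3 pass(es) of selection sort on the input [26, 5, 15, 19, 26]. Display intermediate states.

Pass 1: Select minimum 5 at index 1, swap -> [5, 26, 15, 19, 26]
Pass 2: Select minimum 15 at index 2, swap -> [5, 15, 26, 19, 26]
Pass 3: Select minimum 19 at index 3, swap -> [5, 15, 19, 26, 26]


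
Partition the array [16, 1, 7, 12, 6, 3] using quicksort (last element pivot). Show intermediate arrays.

Partition 1: pivot=3 at index 1 -> [1, 3, 7, 12, 6, 16]
Partition 2: pivot=16 at index 5 -> [1, 3, 7, 12, 6, 16]
Partition 3: pivot=6 at index 2 -> [1, 3, 6, 12, 7, 16]
Partition 4: pivot=7 at index 3 -> [1, 3, 6, 7, 12, 16]


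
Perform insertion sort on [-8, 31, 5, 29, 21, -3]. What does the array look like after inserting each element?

First element -8 is already 'sorted'
Insert 31: shifted 0 elements -> [-8, 31, 5, 29, 21, -3]
Insert 5: shifted 1 elements -> [-8, 5, 31, 29, 21, -3]
Insert 29: shifted 1 elements -> [-8, 5, 29, 31, 21, -3]
Insert 21: shifted 2 elements -> [-8, 5, 21, 29, 31, -3]
Insert -3: shifted 4 elements -> [-8, -3, 5, 21, 29, 31]


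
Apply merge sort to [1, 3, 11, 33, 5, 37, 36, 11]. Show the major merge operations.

Divide and conquer:
  Merge [1] + [3] -> [1, 3]
  Merge [11] + [33] -> [11, 33]
  Merge [1, 3] + [11, 33] -> [1, 3, 11, 33]
  Merge [5] + [37] -> [5, 37]
  Merge [36] + [11] -> [11, 36]
  Merge [5, 37] + [11, 36] -> [5, 11, 36, 37]
  Merge [1, 3, 11, 33] + [5, 11, 36, 37] -> [1, 3, 5, 11, 11, 33, 36, 37]


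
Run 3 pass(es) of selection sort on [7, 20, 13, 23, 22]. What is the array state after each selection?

Pass 1: Select minimum 7 at index 0, swap -> [7, 20, 13, 23, 22]
Pass 2: Select minimum 13 at index 2, swap -> [7, 13, 20, 23, 22]
Pass 3: Select minimum 20 at index 2, swap -> [7, 13, 20, 23, 22]


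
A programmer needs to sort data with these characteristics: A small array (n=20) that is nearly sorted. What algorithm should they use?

Best choice: Insertion sort
Reason: Insertion sort is O(n) for nearly sorted arrays and has low overhead


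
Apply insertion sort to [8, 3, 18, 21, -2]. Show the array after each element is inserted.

First element 8 is already 'sorted'
Insert 3: shifted 1 elements -> [3, 8, 18, 21, -2]
Insert 18: shifted 0 elements -> [3, 8, 18, 21, -2]
Insert 21: shifted 0 elements -> [3, 8, 18, 21, -2]
Insert -2: shifted 4 elements -> [-2, 3, 8, 18, 21]


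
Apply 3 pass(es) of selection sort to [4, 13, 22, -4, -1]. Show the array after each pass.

Pass 1: Select minimum -4 at index 3, swap -> [-4, 13, 22, 4, -1]
Pass 2: Select minimum -1 at index 4, swap -> [-4, -1, 22, 4, 13]
Pass 3: Select minimum 4 at index 3, swap -> [-4, -1, 4, 22, 13]


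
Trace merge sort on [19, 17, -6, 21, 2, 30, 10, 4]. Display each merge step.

Divide and conquer:
  Merge [19] + [17] -> [17, 19]
  Merge [-6] + [21] -> [-6, 21]
  Merge [17, 19] + [-6, 21] -> [-6, 17, 19, 21]
  Merge [2] + [30] -> [2, 30]
  Merge [10] + [4] -> [4, 10]
  Merge [2, 30] + [4, 10] -> [2, 4, 10, 30]
  Merge [-6, 17, 19, 21] + [2, 4, 10, 30] -> [-6, 2, 4, 10, 17, 19, 21, 30]


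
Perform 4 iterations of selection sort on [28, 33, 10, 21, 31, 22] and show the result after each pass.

Pass 1: Select minimum 10 at index 2, swap -> [10, 33, 28, 21, 31, 22]
Pass 2: Select minimum 21 at index 3, swap -> [10, 21, 28, 33, 31, 22]
Pass 3: Select minimum 22 at index 5, swap -> [10, 21, 22, 33, 31, 28]
Pass 4: Select minimum 28 at index 5, swap -> [10, 21, 22, 28, 31, 33]


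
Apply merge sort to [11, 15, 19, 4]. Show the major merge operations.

Divide and conquer:
  Merge [11] + [15] -> [11, 15]
  Merge [19] + [4] -> [4, 19]
  Merge [11, 15] + [4, 19] -> [4, 11, 15, 19]


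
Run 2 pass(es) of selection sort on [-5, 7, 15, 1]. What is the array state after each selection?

Pass 1: Select minimum -5 at index 0, swap -> [-5, 7, 15, 1]
Pass 2: Select minimum 1 at index 3, swap -> [-5, 1, 15, 7]


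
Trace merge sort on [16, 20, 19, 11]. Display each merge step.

Divide and conquer:
  Merge [16] + [20] -> [16, 20]
  Merge [19] + [11] -> [11, 19]
  Merge [16, 20] + [11, 19] -> [11, 16, 19, 20]


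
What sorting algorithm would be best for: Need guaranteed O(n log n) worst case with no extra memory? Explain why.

Best choice: Heapsort
Reason: Heapsort is O(n log n) worst case and sorts in-place; quicksort can degrade to O(n^2)


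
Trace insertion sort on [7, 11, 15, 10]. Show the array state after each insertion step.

First element 7 is already 'sorted'
Insert 11: shifted 0 elements -> [7, 11, 15, 10]
Insert 15: shifted 0 elements -> [7, 11, 15, 10]
Insert 10: shifted 2 elements -> [7, 10, 11, 15]


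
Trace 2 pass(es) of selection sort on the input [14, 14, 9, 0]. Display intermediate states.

Pass 1: Select minimum 0 at index 3, swap -> [0, 14, 9, 14]
Pass 2: Select minimum 9 at index 2, swap -> [0, 9, 14, 14]


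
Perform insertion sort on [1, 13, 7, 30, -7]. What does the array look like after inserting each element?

First element 1 is already 'sorted'
Insert 13: shifted 0 elements -> [1, 13, 7, 30, -7]
Insert 7: shifted 1 elements -> [1, 7, 13, 30, -7]
Insert 30: shifted 0 elements -> [1, 7, 13, 30, -7]
Insert -7: shifted 4 elements -> [-7, 1, 7, 13, 30]


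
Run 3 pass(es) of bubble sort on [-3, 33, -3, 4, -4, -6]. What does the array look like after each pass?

After pass 1: [-3, -3, 4, -4, -6, 33] (4 swaps)
After pass 2: [-3, -3, -4, -6, 4, 33] (2 swaps)
After pass 3: [-3, -4, -6, -3, 4, 33] (2 swaps)
Total swaps: 8


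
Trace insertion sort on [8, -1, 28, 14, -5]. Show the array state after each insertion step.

First element 8 is already 'sorted'
Insert -1: shifted 1 elements -> [-1, 8, 28, 14, -5]
Insert 28: shifted 0 elements -> [-1, 8, 28, 14, -5]
Insert 14: shifted 1 elements -> [-1, 8, 14, 28, -5]
Insert -5: shifted 4 elements -> [-5, -1, 8, 14, 28]


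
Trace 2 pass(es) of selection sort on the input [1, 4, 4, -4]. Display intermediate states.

Pass 1: Select minimum -4 at index 3, swap -> [-4, 4, 4, 1]
Pass 2: Select minimum 1 at index 3, swap -> [-4, 1, 4, 4]


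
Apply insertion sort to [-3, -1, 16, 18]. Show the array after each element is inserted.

First element -3 is already 'sorted'
Insert -1: shifted 0 elements -> [-3, -1, 16, 18]
Insert 16: shifted 0 elements -> [-3, -1, 16, 18]
Insert 18: shifted 0 elements -> [-3, -1, 16, 18]


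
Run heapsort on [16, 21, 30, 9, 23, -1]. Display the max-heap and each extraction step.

Build heap: [30, 23, 16, 9, 21, -1]
Extract 30: [23, 21, 16, 9, -1, 30]
Extract 23: [21, 9, 16, -1, 23, 30]
Extract 21: [16, 9, -1, 21, 23, 30]
Extract 16: [9, -1, 16, 21, 23, 30]
Extract 9: [-1, 9, 16, 21, 23, 30]


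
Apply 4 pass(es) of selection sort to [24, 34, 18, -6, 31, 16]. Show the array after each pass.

Pass 1: Select minimum -6 at index 3, swap -> [-6, 34, 18, 24, 31, 16]
Pass 2: Select minimum 16 at index 5, swap -> [-6, 16, 18, 24, 31, 34]
Pass 3: Select minimum 18 at index 2, swap -> [-6, 16, 18, 24, 31, 34]
Pass 4: Select minimum 24 at index 3, swap -> [-6, 16, 18, 24, 31, 34]


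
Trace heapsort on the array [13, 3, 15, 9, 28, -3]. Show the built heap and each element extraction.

Build heap: [28, 13, 15, 9, 3, -3]
Extract 28: [15, 13, -3, 9, 3, 28]
Extract 15: [13, 9, -3, 3, 15, 28]
Extract 13: [9, 3, -3, 13, 15, 28]
Extract 9: [3, -3, 9, 13, 15, 28]
Extract 3: [-3, 3, 9, 13, 15, 28]


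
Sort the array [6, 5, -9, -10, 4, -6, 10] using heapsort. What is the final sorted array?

Build heap: [10, 5, 6, -10, 4, -6, -9]
Extract 10: [6, 5, -6, -10, 4, -9, 10]
Extract 6: [5, 4, -6, -10, -9, 6, 10]
Extract 5: [4, -9, -6, -10, 5, 6, 10]
Extract 4: [-6, -9, -10, 4, 5, 6, 10]
Extract -6: [-9, -10, -6, 4, 5, 6, 10]
Extract -9: [-10, -9, -6, 4, 5, 6, 10]


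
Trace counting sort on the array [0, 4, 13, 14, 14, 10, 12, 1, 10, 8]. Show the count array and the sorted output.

Count array: [1, 1, 0, 0, 1, 0, 0, 0, 1, 0, 2, 0, 1, 1, 2]
(count[i] = number of elements equal to i)
Cumulative count: [1, 2, 2, 2, 3, 3, 3, 3, 4, 4, 6, 6, 7, 8, 10]
Sorted: [0, 1, 4, 8, 10, 10, 12, 13, 14, 14]


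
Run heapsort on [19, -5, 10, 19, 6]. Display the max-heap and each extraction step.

Build heap: [19, 19, 10, -5, 6]
Extract 19: [19, 6, 10, -5, 19]
Extract 19: [10, 6, -5, 19, 19]
Extract 10: [6, -5, 10, 19, 19]
Extract 6: [-5, 6, 10, 19, 19]


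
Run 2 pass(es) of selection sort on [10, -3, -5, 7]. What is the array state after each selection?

Pass 1: Select minimum -5 at index 2, swap -> [-5, -3, 10, 7]
Pass 2: Select minimum -3 at index 1, swap -> [-5, -3, 10, 7]


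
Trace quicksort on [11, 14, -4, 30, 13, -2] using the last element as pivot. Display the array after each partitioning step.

Partition 1: pivot=-2 at index 1 -> [-4, -2, 11, 30, 13, 14]
Partition 2: pivot=14 at index 4 -> [-4, -2, 11, 13, 14, 30]
Partition 3: pivot=13 at index 3 -> [-4, -2, 11, 13, 14, 30]


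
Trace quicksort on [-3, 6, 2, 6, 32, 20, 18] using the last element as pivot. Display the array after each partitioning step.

Partition 1: pivot=18 at index 4 -> [-3, 6, 2, 6, 18, 20, 32]
Partition 2: pivot=6 at index 3 -> [-3, 6, 2, 6, 18, 20, 32]
Partition 3: pivot=2 at index 1 -> [-3, 2, 6, 6, 18, 20, 32]
Partition 4: pivot=32 at index 6 -> [-3, 2, 6, 6, 18, 20, 32]


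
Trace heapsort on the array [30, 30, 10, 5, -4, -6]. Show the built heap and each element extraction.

Build heap: [30, 30, 10, 5, -4, -6]
Extract 30: [30, 5, 10, -6, -4, 30]
Extract 30: [10, 5, -4, -6, 30, 30]
Extract 10: [5, -6, -4, 10, 30, 30]
Extract 5: [-4, -6, 5, 10, 30, 30]
Extract -4: [-6, -4, 5, 10, 30, 30]


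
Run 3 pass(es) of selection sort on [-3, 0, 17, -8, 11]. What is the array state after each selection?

Pass 1: Select minimum -8 at index 3, swap -> [-8, 0, 17, -3, 11]
Pass 2: Select minimum -3 at index 3, swap -> [-8, -3, 17, 0, 11]
Pass 3: Select minimum 0 at index 3, swap -> [-8, -3, 0, 17, 11]


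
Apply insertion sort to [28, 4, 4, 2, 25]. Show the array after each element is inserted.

First element 28 is already 'sorted'
Insert 4: shifted 1 elements -> [4, 28, 4, 2, 25]
Insert 4: shifted 1 elements -> [4, 4, 28, 2, 25]
Insert 2: shifted 3 elements -> [2, 4, 4, 28, 25]
Insert 25: shifted 1 elements -> [2, 4, 4, 25, 28]


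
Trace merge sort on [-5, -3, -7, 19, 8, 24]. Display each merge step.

Divide and conquer:
  Merge [-3] + [-7] -> [-7, -3]
  Merge [-5] + [-7, -3] -> [-7, -5, -3]
  Merge [8] + [24] -> [8, 24]
  Merge [19] + [8, 24] -> [8, 19, 24]
  Merge [-7, -5, -3] + [8, 19, 24] -> [-7, -5, -3, 8, 19, 24]


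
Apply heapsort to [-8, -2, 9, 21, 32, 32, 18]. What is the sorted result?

Build heap: [32, 21, 32, -8, -2, 9, 18]
Extract 32: [32, 21, 18, -8, -2, 9, 32]
Extract 32: [21, 9, 18, -8, -2, 32, 32]
Extract 21: [18, 9, -2, -8, 21, 32, 32]
Extract 18: [9, -8, -2, 18, 21, 32, 32]
Extract 9: [-2, -8, 9, 18, 21, 32, 32]
Extract -2: [-8, -2, 9, 18, 21, 32, 32]


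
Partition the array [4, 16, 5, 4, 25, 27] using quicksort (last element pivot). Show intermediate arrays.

Partition 1: pivot=27 at index 5 -> [4, 16, 5, 4, 25, 27]
Partition 2: pivot=25 at index 4 -> [4, 16, 5, 4, 25, 27]
Partition 3: pivot=4 at index 1 -> [4, 4, 5, 16, 25, 27]
Partition 4: pivot=16 at index 3 -> [4, 4, 5, 16, 25, 27]


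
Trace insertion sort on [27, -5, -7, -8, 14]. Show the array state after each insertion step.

First element 27 is already 'sorted'
Insert -5: shifted 1 elements -> [-5, 27, -7, -8, 14]
Insert -7: shifted 2 elements -> [-7, -5, 27, -8, 14]
Insert -8: shifted 3 elements -> [-8, -7, -5, 27, 14]
Insert 14: shifted 1 elements -> [-8, -7, -5, 14, 27]


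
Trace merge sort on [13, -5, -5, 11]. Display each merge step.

Divide and conquer:
  Merge [13] + [-5] -> [-5, 13]
  Merge [-5] + [11] -> [-5, 11]
  Merge [-5, 13] + [-5, 11] -> [-5, -5, 11, 13]


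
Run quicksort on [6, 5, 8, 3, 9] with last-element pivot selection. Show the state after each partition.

Partition 1: pivot=9 at index 4 -> [6, 5, 8, 3, 9]
Partition 2: pivot=3 at index 0 -> [3, 5, 8, 6, 9]
Partition 3: pivot=6 at index 2 -> [3, 5, 6, 8, 9]


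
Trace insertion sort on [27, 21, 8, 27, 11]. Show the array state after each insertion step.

First element 27 is already 'sorted'
Insert 21: shifted 1 elements -> [21, 27, 8, 27, 11]
Insert 8: shifted 2 elements -> [8, 21, 27, 27, 11]
Insert 27: shifted 0 elements -> [8, 21, 27, 27, 11]
Insert 11: shifted 3 elements -> [8, 11, 21, 27, 27]


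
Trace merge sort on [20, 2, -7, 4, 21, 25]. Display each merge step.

Divide and conquer:
  Merge [2] + [-7] -> [-7, 2]
  Merge [20] + [-7, 2] -> [-7, 2, 20]
  Merge [21] + [25] -> [21, 25]
  Merge [4] + [21, 25] -> [4, 21, 25]
  Merge [-7, 2, 20] + [4, 21, 25] -> [-7, 2, 4, 20, 21, 25]


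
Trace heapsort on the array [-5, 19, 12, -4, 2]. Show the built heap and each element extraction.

Build heap: [19, 2, 12, -4, -5]
Extract 19: [12, 2, -5, -4, 19]
Extract 12: [2, -4, -5, 12, 19]
Extract 2: [-4, -5, 2, 12, 19]
Extract -4: [-5, -4, 2, 12, 19]


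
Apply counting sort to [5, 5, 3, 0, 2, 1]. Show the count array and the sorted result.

Count array: [1, 1, 1, 1, 0, 2]
(count[i] = number of elements equal to i)
Cumulative count: [1, 2, 3, 4, 4, 6]
Sorted: [0, 1, 2, 3, 5, 5]


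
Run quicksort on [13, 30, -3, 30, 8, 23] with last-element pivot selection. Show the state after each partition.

Partition 1: pivot=23 at index 3 -> [13, -3, 8, 23, 30, 30]
Partition 2: pivot=8 at index 1 -> [-3, 8, 13, 23, 30, 30]
Partition 3: pivot=30 at index 5 -> [-3, 8, 13, 23, 30, 30]


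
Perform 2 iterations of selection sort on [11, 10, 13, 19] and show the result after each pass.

Pass 1: Select minimum 10 at index 1, swap -> [10, 11, 13, 19]
Pass 2: Select minimum 11 at index 1, swap -> [10, 11, 13, 19]


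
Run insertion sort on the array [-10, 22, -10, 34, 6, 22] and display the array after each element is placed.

First element -10 is already 'sorted'
Insert 22: shifted 0 elements -> [-10, 22, -10, 34, 6, 22]
Insert -10: shifted 1 elements -> [-10, -10, 22, 34, 6, 22]
Insert 34: shifted 0 elements -> [-10, -10, 22, 34, 6, 22]
Insert 6: shifted 2 elements -> [-10, -10, 6, 22, 34, 22]
Insert 22: shifted 1 elements -> [-10, -10, 6, 22, 22, 34]


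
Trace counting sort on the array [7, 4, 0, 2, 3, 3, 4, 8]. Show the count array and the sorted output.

Count array: [1, 0, 1, 2, 2, 0, 0, 1, 1]
(count[i] = number of elements equal to i)
Cumulative count: [1, 1, 2, 4, 6, 6, 6, 7, 8]
Sorted: [0, 2, 3, 3, 4, 4, 7, 8]


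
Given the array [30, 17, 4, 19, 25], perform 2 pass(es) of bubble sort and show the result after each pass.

After pass 1: [17, 4, 19, 25, 30] (4 swaps)
After pass 2: [4, 17, 19, 25, 30] (1 swaps)
Total swaps: 5


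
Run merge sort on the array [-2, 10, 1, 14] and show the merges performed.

Divide and conquer:
  Merge [-2] + [10] -> [-2, 10]
  Merge [1] + [14] -> [1, 14]
  Merge [-2, 10] + [1, 14] -> [-2, 1, 10, 14]


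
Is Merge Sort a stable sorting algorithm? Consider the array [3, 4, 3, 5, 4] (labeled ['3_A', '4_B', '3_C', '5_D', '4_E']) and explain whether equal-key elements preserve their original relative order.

Trace Merge Sort on the labeled array (the key is the number; the letter only tracks identity):
  Merge [3_A] + [4_B] -> [3_A, 4_B]
  Merge [5_D] + [4_E] -> [4_E, 5_D]
  Merge [3_C] + [4_E, 5_D] -> [3_C, 4_E, 5_D]
  Merge [3_A, 4_B] + [3_C, 4_E, 5_D] -> [3_A, 3_C, 4_B, 4_E, 5_D]
Final order: [3_A, 3_C, 4_B, 4_E, 5_D]
Equal keys:
  value 3: originally 3_A, 3_C; after sorting 3_A, 3_C -> order preserved
  value 4: originally 4_B, 4_E; after sorting 4_B, 4_E -> order preserved
All equal keys kept their original relative order. Merge Sort is stable: when the heads of the two halves are equal the merge takes from the left half first.
Answer: Stable


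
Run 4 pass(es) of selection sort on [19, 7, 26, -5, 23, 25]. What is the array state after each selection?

Pass 1: Select minimum -5 at index 3, swap -> [-5, 7, 26, 19, 23, 25]
Pass 2: Select minimum 7 at index 1, swap -> [-5, 7, 26, 19, 23, 25]
Pass 3: Select minimum 19 at index 3, swap -> [-5, 7, 19, 26, 23, 25]
Pass 4: Select minimum 23 at index 4, swap -> [-5, 7, 19, 23, 26, 25]


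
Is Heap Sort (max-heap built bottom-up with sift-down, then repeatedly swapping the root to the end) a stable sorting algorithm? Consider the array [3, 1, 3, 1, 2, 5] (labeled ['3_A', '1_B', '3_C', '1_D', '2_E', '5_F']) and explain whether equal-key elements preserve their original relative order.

Trace Heap Sort on the labeled array (the key is the number; the letter only tracks identity):
  Build max-heap: [5_F, 2_E, 3_A, 1_D, 1_B, 3_C]
  Swap root 5_F to index 5, re-heapify first 5 -> [3_C, 2_E, 3_A, 1_D, 1_B, 5_F]
  Swap root 3_C to index 4, re-heapify first 4 -> [3_A, 2_E, 1_B, 1_D, 3_C, 5_F]
  Swap root 3_A to index 3, re-heapify first 3 -> [2_E, 1_D, 1_B, 3_A, 3_C, 5_F]
  Swap root 2_E to index 2, re-heapify first 2 -> [1_B, 1_D, 2_E, 3_A, 3_C, 5_F]
  Swap root 1_B to index 1, re-heapify first 1 -> [1_D, 1_B, 2_E, 3_A, 3_C, 5_F]
Final order: [1_D, 1_B, 2_E, 3_A, 3_C, 5_F]
Equal keys:
  value 1: originally 1_B, 1_D; after sorting 1_D, 1_B -> order changed
  value 3: originally 3_A, 3_C; after sorting 3_A, 3_C -> order preserved
Equal keys were reordered, so Heap Sort is not stable: heap construction and root-to-end swaps move elements without regard to the original order of equal keys. (One such input is enough; an unstable sort may happen to preserve order on other inputs, but it gives no guarantee.)
Answer: Not stable


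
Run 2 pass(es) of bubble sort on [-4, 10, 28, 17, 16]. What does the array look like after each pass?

After pass 1: [-4, 10, 17, 16, 28] (2 swaps)
After pass 2: [-4, 10, 16, 17, 28] (1 swaps)
Total swaps: 3


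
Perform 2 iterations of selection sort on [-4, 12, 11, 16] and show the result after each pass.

Pass 1: Select minimum -4 at index 0, swap -> [-4, 12, 11, 16]
Pass 2: Select minimum 11 at index 2, swap -> [-4, 11, 12, 16]


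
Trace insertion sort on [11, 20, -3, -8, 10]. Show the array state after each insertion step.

First element 11 is already 'sorted'
Insert 20: shifted 0 elements -> [11, 20, -3, -8, 10]
Insert -3: shifted 2 elements -> [-3, 11, 20, -8, 10]
Insert -8: shifted 3 elements -> [-8, -3, 11, 20, 10]
Insert 10: shifted 2 elements -> [-8, -3, 10, 11, 20]


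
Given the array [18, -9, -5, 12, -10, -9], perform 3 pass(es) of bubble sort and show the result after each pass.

After pass 1: [-9, -5, 12, -10, -9, 18] (5 swaps)
After pass 2: [-9, -5, -10, -9, 12, 18] (2 swaps)
After pass 3: [-9, -10, -9, -5, 12, 18] (2 swaps)
Total swaps: 9


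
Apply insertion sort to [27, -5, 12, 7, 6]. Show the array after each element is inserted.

First element 27 is already 'sorted'
Insert -5: shifted 1 elements -> [-5, 27, 12, 7, 6]
Insert 12: shifted 1 elements -> [-5, 12, 27, 7, 6]
Insert 7: shifted 2 elements -> [-5, 7, 12, 27, 6]
Insert 6: shifted 3 elements -> [-5, 6, 7, 12, 27]


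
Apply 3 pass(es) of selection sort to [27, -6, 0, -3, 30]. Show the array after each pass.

Pass 1: Select minimum -6 at index 1, swap -> [-6, 27, 0, -3, 30]
Pass 2: Select minimum -3 at index 3, swap -> [-6, -3, 0, 27, 30]
Pass 3: Select minimum 0 at index 2, swap -> [-6, -3, 0, 27, 30]


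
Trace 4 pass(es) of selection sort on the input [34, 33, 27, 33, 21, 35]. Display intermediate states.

Pass 1: Select minimum 21 at index 4, swap -> [21, 33, 27, 33, 34, 35]
Pass 2: Select minimum 27 at index 2, swap -> [21, 27, 33, 33, 34, 35]
Pass 3: Select minimum 33 at index 2, swap -> [21, 27, 33, 33, 34, 35]
Pass 4: Select minimum 33 at index 3, swap -> [21, 27, 33, 33, 34, 35]


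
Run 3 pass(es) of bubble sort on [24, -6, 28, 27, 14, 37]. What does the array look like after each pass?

After pass 1: [-6, 24, 27, 14, 28, 37] (3 swaps)
After pass 2: [-6, 24, 14, 27, 28, 37] (1 swaps)
After pass 3: [-6, 14, 24, 27, 28, 37] (1 swaps)
Total swaps: 5


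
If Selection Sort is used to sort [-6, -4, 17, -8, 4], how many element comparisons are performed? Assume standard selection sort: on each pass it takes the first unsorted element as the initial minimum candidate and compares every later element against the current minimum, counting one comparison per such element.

Pass 1: scan indices 1..4 for the minimum = 4 comparison(s); min is -8, place at index 0 -> [-8, -4, 17, -6, 4]
Pass 2: scan indices 2..4 for the minimum = 3 comparison(s); min is -6, place at index 1 -> [-8, -6, 17, -4, 4]
Pass 3: scan indices 3..4 for the minimum = 2 comparison(s); min is -4, place at index 2 -> [-8, -6, -4, 17, 4]
Pass 4: scan indices 4..4 for the minimum = 1 comparison(s); min is 4, place at index 3 -> [-8, -6, -4, 4, 17]
Selection sort always scans the whole unsorted suffix, so the count is (n-1) + (n-2) + ... + 1 = n(n-1)/2 = 5*4/2 = 10 regardless of the input order.
Total comparisons: 4 + 3 + 2 + 1 = 10


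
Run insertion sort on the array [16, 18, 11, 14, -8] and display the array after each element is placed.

First element 16 is already 'sorted'
Insert 18: shifted 0 elements -> [16, 18, 11, 14, -8]
Insert 11: shifted 2 elements -> [11, 16, 18, 14, -8]
Insert 14: shifted 2 elements -> [11, 14, 16, 18, -8]
Insert -8: shifted 4 elements -> [-8, 11, 14, 16, 18]


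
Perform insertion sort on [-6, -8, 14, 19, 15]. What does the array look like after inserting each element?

First element -6 is already 'sorted'
Insert -8: shifted 1 elements -> [-8, -6, 14, 19, 15]
Insert 14: shifted 0 elements -> [-8, -6, 14, 19, 15]
Insert 19: shifted 0 elements -> [-8, -6, 14, 19, 15]
Insert 15: shifted 1 elements -> [-8, -6, 14, 15, 19]


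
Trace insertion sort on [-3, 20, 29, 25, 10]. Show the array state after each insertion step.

First element -3 is already 'sorted'
Insert 20: shifted 0 elements -> [-3, 20, 29, 25, 10]
Insert 29: shifted 0 elements -> [-3, 20, 29, 25, 10]
Insert 25: shifted 1 elements -> [-3, 20, 25, 29, 10]
Insert 10: shifted 3 elements -> [-3, 10, 20, 25, 29]


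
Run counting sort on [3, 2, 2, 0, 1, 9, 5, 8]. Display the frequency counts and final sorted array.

Count array: [1, 1, 2, 1, 0, 1, 0, 0, 1, 1]
(count[i] = number of elements equal to i)
Cumulative count: [1, 2, 4, 5, 5, 6, 6, 6, 7, 8]
Sorted: [0, 1, 2, 2, 3, 5, 8, 9]


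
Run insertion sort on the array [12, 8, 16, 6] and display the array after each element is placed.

First element 12 is already 'sorted'
Insert 8: shifted 1 elements -> [8, 12, 16, 6]
Insert 16: shifted 0 elements -> [8, 12, 16, 6]
Insert 6: shifted 3 elements -> [6, 8, 12, 16]


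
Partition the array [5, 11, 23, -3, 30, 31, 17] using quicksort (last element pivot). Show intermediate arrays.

Partition 1: pivot=17 at index 3 -> [5, 11, -3, 17, 30, 31, 23]
Partition 2: pivot=-3 at index 0 -> [-3, 11, 5, 17, 30, 31, 23]
Partition 3: pivot=5 at index 1 -> [-3, 5, 11, 17, 30, 31, 23]
Partition 4: pivot=23 at index 4 -> [-3, 5, 11, 17, 23, 31, 30]
Partition 5: pivot=30 at index 5 -> [-3, 5, 11, 17, 23, 30, 31]


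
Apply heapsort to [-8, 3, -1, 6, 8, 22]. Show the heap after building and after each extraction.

Build heap: [22, 8, -1, 6, 3, -8]
Extract 22: [8, 6, -1, -8, 3, 22]
Extract 8: [6, 3, -1, -8, 8, 22]
Extract 6: [3, -8, -1, 6, 8, 22]
Extract 3: [-1, -8, 3, 6, 8, 22]
Extract -1: [-8, -1, 3, 6, 8, 22]


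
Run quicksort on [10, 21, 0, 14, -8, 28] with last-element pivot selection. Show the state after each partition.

Partition 1: pivot=28 at index 5 -> [10, 21, 0, 14, -8, 28]
Partition 2: pivot=-8 at index 0 -> [-8, 21, 0, 14, 10, 28]
Partition 3: pivot=10 at index 2 -> [-8, 0, 10, 14, 21, 28]
Partition 4: pivot=21 at index 4 -> [-8, 0, 10, 14, 21, 28]


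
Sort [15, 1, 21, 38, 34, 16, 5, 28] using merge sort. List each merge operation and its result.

Divide and conquer:
  Merge [15] + [1] -> [1, 15]
  Merge [21] + [38] -> [21, 38]
  Merge [1, 15] + [21, 38] -> [1, 15, 21, 38]
  Merge [34] + [16] -> [16, 34]
  Merge [5] + [28] -> [5, 28]
  Merge [16, 34] + [5, 28] -> [5, 16, 28, 34]
  Merge [1, 15, 21, 38] + [5, 16, 28, 34] -> [1, 5, 15, 16, 21, 28, 34, 38]


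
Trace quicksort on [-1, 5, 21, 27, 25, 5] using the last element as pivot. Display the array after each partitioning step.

Partition 1: pivot=5 at index 2 -> [-1, 5, 5, 27, 25, 21]
Partition 2: pivot=5 at index 1 -> [-1, 5, 5, 27, 25, 21]
Partition 3: pivot=21 at index 3 -> [-1, 5, 5, 21, 25, 27]
Partition 4: pivot=27 at index 5 -> [-1, 5, 5, 21, 25, 27]


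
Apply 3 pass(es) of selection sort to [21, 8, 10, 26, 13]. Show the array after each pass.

Pass 1: Select minimum 8 at index 1, swap -> [8, 21, 10, 26, 13]
Pass 2: Select minimum 10 at index 2, swap -> [8, 10, 21, 26, 13]
Pass 3: Select minimum 13 at index 4, swap -> [8, 10, 13, 26, 21]


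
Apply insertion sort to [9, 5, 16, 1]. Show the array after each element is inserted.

First element 9 is already 'sorted'
Insert 5: shifted 1 elements -> [5, 9, 16, 1]
Insert 16: shifted 0 elements -> [5, 9, 16, 1]
Insert 1: shifted 3 elements -> [1, 5, 9, 16]


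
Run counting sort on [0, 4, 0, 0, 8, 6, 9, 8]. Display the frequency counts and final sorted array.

Count array: [3, 0, 0, 0, 1, 0, 1, 0, 2, 1]
(count[i] = number of elements equal to i)
Cumulative count: [3, 3, 3, 3, 4, 4, 5, 5, 7, 8]
Sorted: [0, 0, 0, 4, 6, 8, 8, 9]


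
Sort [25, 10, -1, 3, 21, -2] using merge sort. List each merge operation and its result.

Divide and conquer:
  Merge [10] + [-1] -> [-1, 10]
  Merge [25] + [-1, 10] -> [-1, 10, 25]
  Merge [21] + [-2] -> [-2, 21]
  Merge [3] + [-2, 21] -> [-2, 3, 21]
  Merge [-1, 10, 25] + [-2, 3, 21] -> [-2, -1, 3, 10, 21, 25]


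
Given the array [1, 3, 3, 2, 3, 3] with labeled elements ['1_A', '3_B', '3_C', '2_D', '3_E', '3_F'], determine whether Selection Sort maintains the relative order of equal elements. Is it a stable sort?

Trace Selection Sort on the labeled array (the key is the number; the letter only tracks identity):
  Pass 1: minimum 1_A is already at index 0; no swap -> [1_A, 3_B, 3_C, 2_D, 3_E, 3_F]
  Pass 2: minimum of unsorted part is 2_D at index 3; swap it with 3_B at index 1 -> [1_A, 2_D, 3_C, 3_B, 3_E, 3_F]
  Pass 3: minimum 3_C is already at index 2; no swap -> [1_A, 2_D, 3_C, 3_B, 3_E, 3_F]
  Pass 4: minimum 3_B is already at index 3; no swap -> [1_A, 2_D, 3_C, 3_B, 3_E, 3_F]
  Pass 5: minimum 3_E is already at index 4; no swap -> [1_A, 2_D, 3_C, 3_B, 3_E, 3_F]
Final order: [1_A, 2_D, 3_C, 3_B, 3_E, 3_F]
Equal keys:
  value 3: originally 3_B, 3_C, 3_E, 3_F; after sorting 3_C, 3_B, 3_E, 3_F -> order changed
Equal keys were reordered, so Selection Sort is not stable: the long-range swap that moves the minimum into place can carry an element past an equal key. (One such input is enough; an unstable sort may happen to preserve order on other inputs, but it gives no guarantee.)
Answer: Not stable


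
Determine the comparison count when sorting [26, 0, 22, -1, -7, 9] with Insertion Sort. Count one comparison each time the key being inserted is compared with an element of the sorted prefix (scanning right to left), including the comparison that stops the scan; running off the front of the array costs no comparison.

Insert 0: 26 > 0 (shift), reached front = 1 comparison(s) -> [0, 26, 22, -1, -7, 9]
Insert 22: 26 > 22 (shift), 0 <= 22 (stop) = 2 comparison(s) -> [0, 22, 26, -1, -7, 9]
Insert -1: 26 > -1 (shift), 22 > -1 (shift), 0 > -1 (shift), reached front = 3 comparison(s) -> [-1, 0, 22, 26, -7, 9]
Insert -7: 26 > -7 (shift), 22 > -7 (shift), 0 > -7 (shift), -1 > -7 (shift), reached front = 4 comparison(s) -> [-7, -1, 0, 22, 26, 9]
Insert 9: 26 > 9 (shift), 22 > 9 (shift), 0 <= 9 (stop) = 3 comparison(s) -> [-7, -1, 0, 9, 22, 26]
Total comparisons: 1 + 2 + 3 + 4 + 3 = 13


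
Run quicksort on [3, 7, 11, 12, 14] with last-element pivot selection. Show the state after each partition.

Partition 1: pivot=14 at index 4 -> [3, 7, 11, 12, 14]
Partition 2: pivot=12 at index 3 -> [3, 7, 11, 12, 14]
Partition 3: pivot=11 at index 2 -> [3, 7, 11, 12, 14]
Partition 4: pivot=7 at index 1 -> [3, 7, 11, 12, 14]


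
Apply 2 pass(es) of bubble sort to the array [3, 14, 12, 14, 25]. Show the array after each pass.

After pass 1: [3, 12, 14, 14, 25] (1 swaps)
After pass 2: [3, 12, 14, 14, 25] (0 swaps)
Total swaps: 1


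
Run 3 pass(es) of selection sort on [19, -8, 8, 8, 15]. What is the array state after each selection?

Pass 1: Select minimum -8 at index 1, swap -> [-8, 19, 8, 8, 15]
Pass 2: Select minimum 8 at index 2, swap -> [-8, 8, 19, 8, 15]
Pass 3: Select minimum 8 at index 3, swap -> [-8, 8, 8, 19, 15]


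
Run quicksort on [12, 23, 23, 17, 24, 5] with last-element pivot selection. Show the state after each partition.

Partition 1: pivot=5 at index 0 -> [5, 23, 23, 17, 24, 12]
Partition 2: pivot=12 at index 1 -> [5, 12, 23, 17, 24, 23]
Partition 3: pivot=23 at index 4 -> [5, 12, 23, 17, 23, 24]
Partition 4: pivot=17 at index 2 -> [5, 12, 17, 23, 23, 24]


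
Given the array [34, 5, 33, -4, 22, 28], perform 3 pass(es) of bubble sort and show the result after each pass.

After pass 1: [5, 33, -4, 22, 28, 34] (5 swaps)
After pass 2: [5, -4, 22, 28, 33, 34] (3 swaps)
After pass 3: [-4, 5, 22, 28, 33, 34] (1 swaps)
Total swaps: 9


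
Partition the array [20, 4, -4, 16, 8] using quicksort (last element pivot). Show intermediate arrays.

Partition 1: pivot=8 at index 2 -> [4, -4, 8, 16, 20]
Partition 2: pivot=-4 at index 0 -> [-4, 4, 8, 16, 20]
Partition 3: pivot=20 at index 4 -> [-4, 4, 8, 16, 20]


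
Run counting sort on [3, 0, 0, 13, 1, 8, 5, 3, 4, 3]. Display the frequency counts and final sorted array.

Count array: [2, 1, 0, 3, 1, 1, 0, 0, 1, 0, 0, 0, 0, 1]
(count[i] = number of elements equal to i)
Cumulative count: [2, 3, 3, 6, 7, 8, 8, 8, 9, 9, 9, 9, 9, 10]
Sorted: [0, 0, 1, 3, 3, 3, 4, 5, 8, 13]


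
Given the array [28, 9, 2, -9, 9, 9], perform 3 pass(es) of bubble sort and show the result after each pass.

After pass 1: [9, 2, -9, 9, 9, 28] (5 swaps)
After pass 2: [2, -9, 9, 9, 9, 28] (2 swaps)
After pass 3: [-9, 2, 9, 9, 9, 28] (1 swaps)
Total swaps: 8


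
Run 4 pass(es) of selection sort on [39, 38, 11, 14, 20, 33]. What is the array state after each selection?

Pass 1: Select minimum 11 at index 2, swap -> [11, 38, 39, 14, 20, 33]
Pass 2: Select minimum 14 at index 3, swap -> [11, 14, 39, 38, 20, 33]
Pass 3: Select minimum 20 at index 4, swap -> [11, 14, 20, 38, 39, 33]
Pass 4: Select minimum 33 at index 5, swap -> [11, 14, 20, 33, 39, 38]


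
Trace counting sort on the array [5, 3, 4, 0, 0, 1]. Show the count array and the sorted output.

Count array: [2, 1, 0, 1, 1, 1]
(count[i] = number of elements equal to i)
Cumulative count: [2, 3, 3, 4, 5, 6]
Sorted: [0, 0, 1, 3, 4, 5]


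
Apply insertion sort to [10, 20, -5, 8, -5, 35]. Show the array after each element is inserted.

First element 10 is already 'sorted'
Insert 20: shifted 0 elements -> [10, 20, -5, 8, -5, 35]
Insert -5: shifted 2 elements -> [-5, 10, 20, 8, -5, 35]
Insert 8: shifted 2 elements -> [-5, 8, 10, 20, -5, 35]
Insert -5: shifted 3 elements -> [-5, -5, 8, 10, 20, 35]
Insert 35: shifted 0 elements -> [-5, -5, 8, 10, 20, 35]


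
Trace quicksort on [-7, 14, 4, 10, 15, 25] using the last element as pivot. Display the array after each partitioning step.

Partition 1: pivot=25 at index 5 -> [-7, 14, 4, 10, 15, 25]
Partition 2: pivot=15 at index 4 -> [-7, 14, 4, 10, 15, 25]
Partition 3: pivot=10 at index 2 -> [-7, 4, 10, 14, 15, 25]
Partition 4: pivot=4 at index 1 -> [-7, 4, 10, 14, 15, 25]


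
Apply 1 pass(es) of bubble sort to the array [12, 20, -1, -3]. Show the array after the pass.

After pass 1: [12, -1, -3, 20] (2 swaps)
Total swaps: 2


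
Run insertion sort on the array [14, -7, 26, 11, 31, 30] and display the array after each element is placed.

First element 14 is already 'sorted'
Insert -7: shifted 1 elements -> [-7, 14, 26, 11, 31, 30]
Insert 26: shifted 0 elements -> [-7, 14, 26, 11, 31, 30]
Insert 11: shifted 2 elements -> [-7, 11, 14, 26, 31, 30]
Insert 31: shifted 0 elements -> [-7, 11, 14, 26, 31, 30]
Insert 30: shifted 1 elements -> [-7, 11, 14, 26, 30, 31]


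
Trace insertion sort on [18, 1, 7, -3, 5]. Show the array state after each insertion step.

First element 18 is already 'sorted'
Insert 1: shifted 1 elements -> [1, 18, 7, -3, 5]
Insert 7: shifted 1 elements -> [1, 7, 18, -3, 5]
Insert -3: shifted 3 elements -> [-3, 1, 7, 18, 5]
Insert 5: shifted 2 elements -> [-3, 1, 5, 7, 18]


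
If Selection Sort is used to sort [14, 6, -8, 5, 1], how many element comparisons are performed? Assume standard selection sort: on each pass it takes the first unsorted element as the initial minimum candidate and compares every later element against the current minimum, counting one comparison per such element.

Pass 1: scan indices 1..4 for the minimum = 4 comparison(s); min is -8, place at index 0 -> [-8, 6, 14, 5, 1]
Pass 2: scan indices 2..4 for the minimum = 3 comparison(s); min is 1, place at index 1 -> [-8, 1, 14, 5, 6]
Pass 3: scan indices 3..4 for the minimum = 2 comparison(s); min is 5, place at index 2 -> [-8, 1, 5, 14, 6]
Pass 4: scan indices 4..4 for the minimum = 1 comparison(s); min is 6, place at index 3 -> [-8, 1, 5, 6, 14]
Selection sort always scans the whole unsorted suffix, so the count is (n-1) + (n-2) + ... + 1 = n(n-1)/2 = 5*4/2 = 10 regardless of the input order.
Total comparisons: 4 + 3 + 2 + 1 = 10


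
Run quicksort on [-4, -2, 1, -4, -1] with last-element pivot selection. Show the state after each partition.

Partition 1: pivot=-1 at index 3 -> [-4, -2, -4, -1, 1]
Partition 2: pivot=-4 at index 1 -> [-4, -4, -2, -1, 1]


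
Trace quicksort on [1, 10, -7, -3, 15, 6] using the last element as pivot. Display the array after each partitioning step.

Partition 1: pivot=6 at index 3 -> [1, -7, -3, 6, 15, 10]
Partition 2: pivot=-3 at index 1 -> [-7, -3, 1, 6, 15, 10]
Partition 3: pivot=10 at index 4 -> [-7, -3, 1, 6, 10, 15]


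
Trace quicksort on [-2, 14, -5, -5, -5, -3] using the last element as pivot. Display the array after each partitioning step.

Partition 1: pivot=-3 at index 3 -> [-5, -5, -5, -3, -2, 14]
Partition 2: pivot=-5 at index 2 -> [-5, -5, -5, -3, -2, 14]
Partition 3: pivot=-5 at index 1 -> [-5, -5, -5, -3, -2, 14]
Partition 4: pivot=14 at index 5 -> [-5, -5, -5, -3, -2, 14]
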